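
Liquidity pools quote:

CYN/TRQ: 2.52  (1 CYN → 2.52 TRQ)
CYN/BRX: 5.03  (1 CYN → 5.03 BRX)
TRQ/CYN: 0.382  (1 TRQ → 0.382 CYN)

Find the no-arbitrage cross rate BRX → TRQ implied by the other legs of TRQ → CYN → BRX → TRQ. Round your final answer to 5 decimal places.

Known legs of the cycle: 0.382 × 5.03 = 1.92146
For no arbitrage the full-cycle product must be 1, so the missing rate is 1 / 1.92146 ≈ 0.5204376.

0.52044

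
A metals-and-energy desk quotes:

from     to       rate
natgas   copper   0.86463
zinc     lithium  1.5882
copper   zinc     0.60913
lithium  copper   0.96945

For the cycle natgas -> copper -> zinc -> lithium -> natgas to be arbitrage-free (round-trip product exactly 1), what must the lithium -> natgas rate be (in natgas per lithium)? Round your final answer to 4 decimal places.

1.1955

Known legs of the cycle: 0.86463 × 0.60913 × 1.5882 = 0.83646058459158
For no arbitrage the full-cycle product must be 1, so the missing rate is 1 / 0.83646058459158 ≈ 1.195514.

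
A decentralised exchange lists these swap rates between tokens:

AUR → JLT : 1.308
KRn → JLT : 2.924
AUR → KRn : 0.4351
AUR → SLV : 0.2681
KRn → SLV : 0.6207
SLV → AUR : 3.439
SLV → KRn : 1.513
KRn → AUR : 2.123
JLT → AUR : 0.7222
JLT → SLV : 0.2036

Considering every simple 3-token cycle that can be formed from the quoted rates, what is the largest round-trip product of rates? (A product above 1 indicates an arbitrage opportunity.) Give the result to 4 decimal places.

0.9288

SLV→AUR→KRn→SLV: 3.439 × 0.4351 × 0.6207 = 0.92876
KRn→JLT→AUR→KRn: 2.924 × 0.7222 × 0.4351 = 0.91881
SLV→AUR→JLT→SLV: 3.439 × 1.308 × 0.2036 = 0.91584
SLV→KRn→JLT→SLV: 1.513 × 2.924 × 0.2036 = 0.90073
SLV→KRn→AUR→SLV: 1.513 × 2.123 × 0.2681 = 0.86116
Maximum is SLV→AUR→KRn→SLV at 0.9288; no arbitrage — every cycle loses value.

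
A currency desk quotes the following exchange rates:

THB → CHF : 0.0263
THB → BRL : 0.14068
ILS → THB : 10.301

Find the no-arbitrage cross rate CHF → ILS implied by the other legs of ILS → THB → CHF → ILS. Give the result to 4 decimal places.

Known legs of the cycle: 10.301 × 0.0263 = 0.2709163
For no arbitrage the full-cycle product must be 1, so the missing rate is 1 / 0.2709163 ≈ 3.691177.

3.6912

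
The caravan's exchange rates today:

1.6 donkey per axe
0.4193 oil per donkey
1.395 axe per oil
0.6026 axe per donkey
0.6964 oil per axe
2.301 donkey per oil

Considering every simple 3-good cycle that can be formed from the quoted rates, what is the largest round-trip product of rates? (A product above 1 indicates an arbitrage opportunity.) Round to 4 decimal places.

donkey→axe→oil→donkey: 0.6026 × 0.6964 × 2.301 = 0.96562
donkey→oil→axe→donkey: 0.4193 × 1.395 × 1.6 = 0.93588
Maximum is donkey→axe→oil→donkey at 0.9656; no arbitrage — every cycle loses value.

0.9656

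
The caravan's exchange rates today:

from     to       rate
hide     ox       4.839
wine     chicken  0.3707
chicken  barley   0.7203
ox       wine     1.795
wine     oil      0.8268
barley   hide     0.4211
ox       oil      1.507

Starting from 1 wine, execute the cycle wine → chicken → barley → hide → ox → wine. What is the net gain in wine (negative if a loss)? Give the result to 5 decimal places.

1 wine × 0.3707 = 0.3707 chicken
0.3707 chicken × 0.7203 = 0.26701521 barley
0.26701521 barley × 0.4211 = 0.112440104931 hide
0.112440104931 hide × 4.839 = 0.544097667761109 ox
0.544097667761109 ox × 1.795 = 0.976655313631190655 wine
Net change: 0.976655313631190655 − 1 = -0.023344686368809345 wine

-0.02334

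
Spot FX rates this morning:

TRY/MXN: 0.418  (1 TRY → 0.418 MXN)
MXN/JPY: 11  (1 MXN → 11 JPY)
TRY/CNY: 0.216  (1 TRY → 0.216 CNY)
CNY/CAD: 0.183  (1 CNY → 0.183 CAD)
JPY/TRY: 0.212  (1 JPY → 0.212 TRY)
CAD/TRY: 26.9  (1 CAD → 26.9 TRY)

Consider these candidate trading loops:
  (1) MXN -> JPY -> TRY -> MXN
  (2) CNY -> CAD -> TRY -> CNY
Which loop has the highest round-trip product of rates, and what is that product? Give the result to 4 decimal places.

(1) 11 × 0.212 × 0.418 = 0.97478
(2) 0.183 × 26.9 × 0.216 = 1.06330
Highest is cycle (2) at 1.0633 (>1, arbitrage).

1.0633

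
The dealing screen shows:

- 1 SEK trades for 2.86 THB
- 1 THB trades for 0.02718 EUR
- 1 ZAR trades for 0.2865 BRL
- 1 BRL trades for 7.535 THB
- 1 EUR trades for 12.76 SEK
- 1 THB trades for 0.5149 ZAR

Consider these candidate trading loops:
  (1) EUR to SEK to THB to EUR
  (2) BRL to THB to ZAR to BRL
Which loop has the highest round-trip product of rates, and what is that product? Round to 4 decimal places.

(1) 12.76 × 2.86 × 0.02718 = 0.99190
(2) 7.535 × 0.5149 × 0.2865 = 1.11155
Highest is cycle (2) at 1.1116 (>1, arbitrage).

1.1116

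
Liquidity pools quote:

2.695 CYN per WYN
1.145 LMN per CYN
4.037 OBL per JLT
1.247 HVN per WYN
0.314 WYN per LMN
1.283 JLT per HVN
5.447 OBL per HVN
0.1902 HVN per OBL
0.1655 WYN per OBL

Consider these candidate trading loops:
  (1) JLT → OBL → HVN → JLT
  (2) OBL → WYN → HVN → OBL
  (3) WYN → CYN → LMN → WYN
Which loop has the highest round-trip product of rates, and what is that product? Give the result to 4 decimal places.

1.1241

(1) 4.037 × 0.1902 × 1.283 = 0.98514
(2) 0.1655 × 1.247 × 5.447 = 1.12414
(3) 2.695 × 1.145 × 0.314 = 0.96893
Highest is cycle (2) at 1.1241 (>1, arbitrage).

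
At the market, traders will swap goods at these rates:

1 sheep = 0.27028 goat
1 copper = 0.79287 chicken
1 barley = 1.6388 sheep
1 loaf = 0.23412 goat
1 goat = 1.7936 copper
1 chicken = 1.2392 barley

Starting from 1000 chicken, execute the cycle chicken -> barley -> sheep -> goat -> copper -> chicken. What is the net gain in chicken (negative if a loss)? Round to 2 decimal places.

1000 chicken × 1.2392 = 1239.2 barley
1239.2 barley × 1.6388 = 2030.80096 sheep
2030.80096 sheep × 0.27028 = 548.8848834688 goat
548.8848834688 goat × 1.7936 = 984.47992698963968 copper
984.47992698963968 copper × 0.79287 = 780.5645997122756130816 chicken
Net change: 780.5645997122756130816 − 1000 = -219.4354002877243869184 chicken

-219.44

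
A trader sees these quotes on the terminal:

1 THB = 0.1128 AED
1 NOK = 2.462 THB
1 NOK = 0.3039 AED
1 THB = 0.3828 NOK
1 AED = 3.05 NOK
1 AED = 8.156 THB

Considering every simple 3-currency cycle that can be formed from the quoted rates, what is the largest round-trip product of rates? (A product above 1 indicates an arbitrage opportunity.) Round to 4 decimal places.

0.9488

AED→THB→NOK→AED: 8.156 × 0.3828 × 0.3039 = 0.94881
AED→NOK→THB→AED: 3.05 × 2.462 × 0.1128 = 0.84703
Maximum is AED→THB→NOK→AED at 0.9488; no arbitrage — every cycle loses value.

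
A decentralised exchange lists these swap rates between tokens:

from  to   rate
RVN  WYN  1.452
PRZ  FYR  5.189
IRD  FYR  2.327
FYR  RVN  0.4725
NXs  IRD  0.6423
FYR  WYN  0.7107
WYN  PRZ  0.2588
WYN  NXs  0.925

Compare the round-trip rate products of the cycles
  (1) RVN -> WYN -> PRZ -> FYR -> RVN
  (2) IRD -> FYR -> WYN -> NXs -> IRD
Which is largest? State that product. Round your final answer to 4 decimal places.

(1) 1.452 × 0.2588 × 5.189 × 0.4725 = 0.92133
(2) 2.327 × 0.7107 × 0.925 × 0.6423 = 0.98257
Highest is cycle (2) at 0.9826 (≤1, no arbitrage).

0.9826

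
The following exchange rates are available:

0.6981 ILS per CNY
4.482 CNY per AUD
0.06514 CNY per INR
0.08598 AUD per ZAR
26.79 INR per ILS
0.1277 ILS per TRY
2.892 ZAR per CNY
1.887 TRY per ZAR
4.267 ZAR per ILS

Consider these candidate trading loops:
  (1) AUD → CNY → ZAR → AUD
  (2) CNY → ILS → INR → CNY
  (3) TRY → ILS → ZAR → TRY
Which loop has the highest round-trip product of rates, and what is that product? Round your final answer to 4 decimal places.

1.2183

(1) 4.482 × 2.892 × 0.08598 = 1.11447
(2) 0.6981 × 26.79 × 0.06514 = 1.21825
(3) 0.1277 × 4.267 × 1.887 = 1.02822
Highest is cycle (2) at 1.2183 (>1, arbitrage).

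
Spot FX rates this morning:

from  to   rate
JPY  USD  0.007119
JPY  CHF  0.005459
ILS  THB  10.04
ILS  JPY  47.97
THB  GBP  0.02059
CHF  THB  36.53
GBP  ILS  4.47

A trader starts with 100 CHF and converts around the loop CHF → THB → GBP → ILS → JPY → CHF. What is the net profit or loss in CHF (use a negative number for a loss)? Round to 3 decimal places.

-11.957

100 CHF × 36.53 = 3653 THB
3653 THB × 0.02059 = 75.21527 GBP
75.21527 GBP × 4.47 = 336.2122569 ILS
336.2122569 ILS × 47.97 = 16128.101963493 JPY
16128.101963493 JPY × 0.005459 = 88.043308618708287 CHF
Net change: 88.043308618708287 − 100 = -11.956691381291713 CHF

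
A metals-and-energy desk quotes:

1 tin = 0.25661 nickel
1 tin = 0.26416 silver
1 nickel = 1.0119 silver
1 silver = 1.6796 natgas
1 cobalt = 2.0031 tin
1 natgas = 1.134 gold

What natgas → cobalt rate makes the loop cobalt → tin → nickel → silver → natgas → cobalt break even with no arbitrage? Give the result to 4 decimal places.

1.1447

Known legs of the cycle: 2.0031 × 0.25661 × 1.0119 × 1.6796 = 0.87361416966593484
For no arbitrage the full-cycle product must be 1, so the missing rate is 1 / 0.87361416966593484 ≈ 1.144670.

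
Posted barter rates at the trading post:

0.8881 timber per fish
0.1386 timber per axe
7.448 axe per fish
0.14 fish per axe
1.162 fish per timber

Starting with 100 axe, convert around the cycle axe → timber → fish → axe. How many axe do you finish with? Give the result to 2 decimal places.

119.95

100 axe × 0.1386 = 13.86 timber
13.86 timber × 1.162 = 16.10532 fish
16.10532 fish × 7.448 = 119.95242336 axe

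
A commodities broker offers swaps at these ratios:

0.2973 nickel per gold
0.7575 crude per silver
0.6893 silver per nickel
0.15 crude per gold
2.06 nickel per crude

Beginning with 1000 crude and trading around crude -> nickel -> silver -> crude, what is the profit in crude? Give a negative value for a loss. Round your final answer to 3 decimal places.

1000 crude × 2.06 = 2060 nickel
2060 nickel × 0.6893 = 1419.958 silver
1419.958 silver × 0.7575 = 1075.618185 crude
Net change: 1075.618185 − 1000 = 75.618185 crude

75.618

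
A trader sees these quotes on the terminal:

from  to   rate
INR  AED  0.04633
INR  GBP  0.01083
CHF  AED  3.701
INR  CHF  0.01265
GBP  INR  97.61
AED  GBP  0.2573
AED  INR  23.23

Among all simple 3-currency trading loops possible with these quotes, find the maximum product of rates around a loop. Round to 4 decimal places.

GBP→INR→AED→GBP: 97.61 × 0.04633 × 0.2573 = 1.16358
INR→CHF→AED→INR: 0.01265 × 3.701 × 23.23 = 1.08757
Maximum is GBP→INR→AED→GBP at 1.1636; arbitrage exists.

1.1636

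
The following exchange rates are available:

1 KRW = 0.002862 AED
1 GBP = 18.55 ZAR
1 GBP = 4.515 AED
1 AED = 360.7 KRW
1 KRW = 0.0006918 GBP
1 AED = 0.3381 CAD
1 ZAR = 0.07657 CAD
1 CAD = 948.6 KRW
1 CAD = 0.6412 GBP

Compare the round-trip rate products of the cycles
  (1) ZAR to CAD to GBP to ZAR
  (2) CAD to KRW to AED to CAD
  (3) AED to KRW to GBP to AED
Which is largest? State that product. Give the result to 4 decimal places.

1.1266

(1) 0.07657 × 0.6412 × 18.55 = 0.91074
(2) 948.6 × 0.002862 × 0.3381 = 0.91791
(3) 360.7 × 0.0006918 × 4.515 = 1.12664
Highest is cycle (3) at 1.1266 (>1, arbitrage).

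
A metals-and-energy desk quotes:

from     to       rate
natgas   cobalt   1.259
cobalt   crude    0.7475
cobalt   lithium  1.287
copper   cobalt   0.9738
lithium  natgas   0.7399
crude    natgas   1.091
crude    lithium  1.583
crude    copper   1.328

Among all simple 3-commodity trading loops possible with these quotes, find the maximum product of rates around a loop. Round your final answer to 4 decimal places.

cobalt→lithium→natgas→cobalt: 1.287 × 0.7399 × 1.259 = 1.19888
crude→natgas→cobalt→crude: 1.091 × 1.259 × 0.7475 = 1.02674
crude→copper→cobalt→crude: 1.328 × 0.9738 × 0.7475 = 0.96667
Maximum is cobalt→lithium→natgas→cobalt at 1.1989; arbitrage exists.

1.1989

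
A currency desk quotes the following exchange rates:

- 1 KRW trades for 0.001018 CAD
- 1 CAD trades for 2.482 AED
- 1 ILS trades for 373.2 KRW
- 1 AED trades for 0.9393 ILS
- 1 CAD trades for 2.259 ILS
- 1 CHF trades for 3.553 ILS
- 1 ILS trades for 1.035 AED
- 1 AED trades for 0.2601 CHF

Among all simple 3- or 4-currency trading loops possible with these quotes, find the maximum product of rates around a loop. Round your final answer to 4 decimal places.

0.9565

CHF→ILS→AED→CHF: 3.553 × 1.035 × 0.2601 = 0.95648
KRW→CAD→AED→ILS→KRW: 0.001018 × 2.482 × 0.9393 × 373.2 = 0.88572
KRW→CAD→ILS→KRW: 0.001018 × 2.259 × 373.2 = 0.85823
Maximum is CHF→ILS→AED→CHF at 0.9565; no arbitrage — every cycle loses value.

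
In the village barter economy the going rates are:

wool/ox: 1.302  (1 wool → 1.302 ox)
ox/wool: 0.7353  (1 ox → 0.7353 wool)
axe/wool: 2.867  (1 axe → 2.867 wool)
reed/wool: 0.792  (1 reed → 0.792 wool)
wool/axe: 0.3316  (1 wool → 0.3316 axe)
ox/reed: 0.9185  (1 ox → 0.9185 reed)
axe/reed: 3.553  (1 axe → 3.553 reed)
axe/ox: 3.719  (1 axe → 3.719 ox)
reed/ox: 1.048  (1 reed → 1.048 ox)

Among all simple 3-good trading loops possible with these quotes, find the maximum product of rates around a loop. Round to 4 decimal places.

ox→reed→wool→ox: 0.9185 × 0.792 × 1.302 = 0.94714
axe→reed→wool→axe: 3.553 × 0.792 × 0.3316 = 0.93311
axe→ox→wool→axe: 3.719 × 0.7353 × 0.3316 = 0.90679
Maximum is ox→reed→wool→ox at 0.9471; no arbitrage — every cycle loses value.

0.9471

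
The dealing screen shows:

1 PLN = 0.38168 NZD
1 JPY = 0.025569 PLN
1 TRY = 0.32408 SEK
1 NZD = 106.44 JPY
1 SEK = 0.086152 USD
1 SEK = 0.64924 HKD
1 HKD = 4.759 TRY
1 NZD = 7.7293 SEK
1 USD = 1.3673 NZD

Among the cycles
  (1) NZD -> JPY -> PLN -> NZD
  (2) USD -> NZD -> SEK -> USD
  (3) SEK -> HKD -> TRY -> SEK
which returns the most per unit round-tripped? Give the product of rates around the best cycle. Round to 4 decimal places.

(1) 106.44 × 0.025569 × 0.38168 = 1.03877
(2) 1.3673 × 7.7293 × 0.086152 = 0.91048
(3) 0.64924 × 4.759 × 0.32408 = 1.00132
Highest is cycle (1) at 1.0388 (>1, arbitrage).

1.0388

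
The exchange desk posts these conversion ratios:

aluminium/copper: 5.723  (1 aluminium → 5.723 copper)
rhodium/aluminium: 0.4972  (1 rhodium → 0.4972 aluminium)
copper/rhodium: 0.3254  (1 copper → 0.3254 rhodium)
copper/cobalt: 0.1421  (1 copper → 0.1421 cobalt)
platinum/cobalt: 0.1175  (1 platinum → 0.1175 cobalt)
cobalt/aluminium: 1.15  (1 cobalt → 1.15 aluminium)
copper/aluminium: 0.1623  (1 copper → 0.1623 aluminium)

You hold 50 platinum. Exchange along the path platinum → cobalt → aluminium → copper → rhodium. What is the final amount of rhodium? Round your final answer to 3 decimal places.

12.582

50 platinum × 0.1175 = 5.875 cobalt
5.875 cobalt × 1.15 = 6.75625 aluminium
6.75625 aluminium × 5.723 = 38.66601875 copper
38.66601875 copper × 0.3254 = 12.58192250125 rhodium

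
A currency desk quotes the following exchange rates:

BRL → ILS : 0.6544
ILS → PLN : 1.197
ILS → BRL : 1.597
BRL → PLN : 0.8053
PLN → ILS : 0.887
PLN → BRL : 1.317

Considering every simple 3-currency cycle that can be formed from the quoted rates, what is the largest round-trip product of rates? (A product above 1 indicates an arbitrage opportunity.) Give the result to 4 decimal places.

PLN→ILS→BRL→PLN: 0.887 × 1.597 × 0.8053 = 1.14074
PLN→BRL→ILS→PLN: 1.317 × 0.6544 × 1.197 = 1.03163
Maximum is PLN→ILS→BRL→PLN at 1.1407; arbitrage exists.

1.1407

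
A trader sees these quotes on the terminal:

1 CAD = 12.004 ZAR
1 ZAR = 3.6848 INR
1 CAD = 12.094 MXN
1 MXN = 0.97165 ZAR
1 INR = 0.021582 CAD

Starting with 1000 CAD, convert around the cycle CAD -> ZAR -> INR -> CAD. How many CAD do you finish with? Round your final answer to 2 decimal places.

954.62

1000 CAD × 12.004 = 12004 ZAR
12004 ZAR × 3.6848 = 44232.3392 INR
44232.3392 INR × 0.021582 = 954.6223446144 CAD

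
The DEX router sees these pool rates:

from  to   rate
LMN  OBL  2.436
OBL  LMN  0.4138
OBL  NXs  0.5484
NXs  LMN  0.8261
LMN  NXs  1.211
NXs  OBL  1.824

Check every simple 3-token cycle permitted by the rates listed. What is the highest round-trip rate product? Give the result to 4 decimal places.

OBL→NXs→LMN→OBL: 0.5484 × 0.8261 × 2.436 = 1.10359
OBL→LMN→NXs→OBL: 0.4138 × 1.211 × 1.824 = 0.91403
Maximum is OBL→NXs→LMN→OBL at 1.1036; arbitrage exists.

1.1036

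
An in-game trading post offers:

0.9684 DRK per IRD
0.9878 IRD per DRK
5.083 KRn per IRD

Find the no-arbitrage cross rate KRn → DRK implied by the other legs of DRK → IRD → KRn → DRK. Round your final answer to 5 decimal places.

0.19916

Known legs of the cycle: 0.9878 × 5.083 = 5.0209874
For no arbitrage the full-cycle product must be 1, so the missing rate is 1 / 5.0209874 ≈ 0.1991640.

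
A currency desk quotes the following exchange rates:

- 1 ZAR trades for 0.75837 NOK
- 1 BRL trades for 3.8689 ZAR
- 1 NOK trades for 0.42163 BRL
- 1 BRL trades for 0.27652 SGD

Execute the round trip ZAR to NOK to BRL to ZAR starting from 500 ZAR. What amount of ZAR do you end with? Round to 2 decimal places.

618.54

500 ZAR × 0.75837 = 379.185 NOK
379.185 NOK × 0.42163 = 159.87577155 BRL
159.87577155 BRL × 3.8689 = 618.543372549795 ZAR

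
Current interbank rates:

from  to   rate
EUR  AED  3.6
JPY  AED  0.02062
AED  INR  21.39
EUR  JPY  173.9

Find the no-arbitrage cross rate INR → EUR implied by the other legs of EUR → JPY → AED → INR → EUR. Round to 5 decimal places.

0.01304

Known legs of the cycle: 173.9 × 0.02062 × 21.39 = 76.70064702
For no arbitrage the full-cycle product must be 1, so the missing rate is 1 / 76.70064702 ≈ 0.0130377.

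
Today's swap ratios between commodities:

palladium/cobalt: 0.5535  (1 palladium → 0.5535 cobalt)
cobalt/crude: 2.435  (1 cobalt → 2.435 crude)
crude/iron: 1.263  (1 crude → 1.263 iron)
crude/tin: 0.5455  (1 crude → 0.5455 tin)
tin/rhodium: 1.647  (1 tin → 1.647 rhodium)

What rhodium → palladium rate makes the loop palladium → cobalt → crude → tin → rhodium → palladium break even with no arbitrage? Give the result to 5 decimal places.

0.82584

Known legs of the cycle: 0.5535 × 2.435 × 0.5455 × 1.647 = 1.21089070324125
For no arbitrage the full-cycle product must be 1, so the missing rate is 1 / 1.21089070324125 ≈ 0.8258384.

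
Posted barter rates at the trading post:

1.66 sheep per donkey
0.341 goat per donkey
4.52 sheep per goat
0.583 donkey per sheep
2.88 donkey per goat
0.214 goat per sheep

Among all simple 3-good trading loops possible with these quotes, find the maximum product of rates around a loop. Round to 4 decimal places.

1.0231

sheep→goat→donkey→sheep: 0.214 × 2.88 × 1.66 = 1.02309
sheep→donkey→goat→sheep: 0.583 × 0.341 × 4.52 = 0.89859
Maximum is sheep→goat→donkey→sheep at 1.0231; arbitrage exists.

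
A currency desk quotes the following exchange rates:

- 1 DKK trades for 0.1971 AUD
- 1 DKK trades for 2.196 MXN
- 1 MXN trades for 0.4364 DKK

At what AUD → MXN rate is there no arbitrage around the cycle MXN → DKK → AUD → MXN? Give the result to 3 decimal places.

11.626

Known legs of the cycle: 0.4364 × 0.1971 = 0.08601444
For no arbitrage the full-cycle product must be 1, so the missing rate is 1 / 0.08601444 ≈ 11.62595.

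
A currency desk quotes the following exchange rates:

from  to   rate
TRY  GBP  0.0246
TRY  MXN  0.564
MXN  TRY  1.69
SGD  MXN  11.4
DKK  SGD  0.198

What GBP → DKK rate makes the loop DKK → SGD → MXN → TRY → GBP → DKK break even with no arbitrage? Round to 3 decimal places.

Known legs of the cycle: 0.198 × 11.4 × 1.69 × 0.0246 = 0.0938408328
For no arbitrage the full-cycle product must be 1, so the missing rate is 1 / 0.0938408328 ≈ 10.65634.

10.656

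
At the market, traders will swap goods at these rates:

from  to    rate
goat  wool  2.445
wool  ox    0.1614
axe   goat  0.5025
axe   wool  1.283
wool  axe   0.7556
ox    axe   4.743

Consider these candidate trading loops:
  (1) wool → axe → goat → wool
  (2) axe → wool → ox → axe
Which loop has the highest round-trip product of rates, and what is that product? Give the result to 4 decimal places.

(1) 0.7556 × 0.5025 × 2.445 = 0.92834
(2) 1.283 × 0.1614 × 4.743 = 0.98216
Highest is cycle (2) at 0.9822 (≤1, no arbitrage).

0.9822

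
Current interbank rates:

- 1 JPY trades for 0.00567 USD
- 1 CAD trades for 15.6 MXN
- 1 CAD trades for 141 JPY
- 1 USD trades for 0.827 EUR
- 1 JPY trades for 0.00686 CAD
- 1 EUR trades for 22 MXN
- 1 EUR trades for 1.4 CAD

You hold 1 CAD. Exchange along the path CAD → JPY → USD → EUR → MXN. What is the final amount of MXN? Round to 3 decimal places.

14.546

1 CAD × 141 = 141 JPY
141 JPY × 0.00567 = 0.79947 USD
0.79947 USD × 0.827 = 0.66116169 EUR
0.66116169 EUR × 22 = 14.54555718 MXN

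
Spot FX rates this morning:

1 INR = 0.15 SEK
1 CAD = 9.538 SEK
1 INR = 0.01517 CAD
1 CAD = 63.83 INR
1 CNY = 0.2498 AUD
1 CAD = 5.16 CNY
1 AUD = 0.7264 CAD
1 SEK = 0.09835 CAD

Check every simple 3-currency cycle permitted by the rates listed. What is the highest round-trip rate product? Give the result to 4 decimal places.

0.9417

CAD→INR→SEK→CAD: 63.83 × 0.15 × 0.09835 = 0.94165
CAD→CNY→AUD→CAD: 5.16 × 0.2498 × 0.7264 = 0.93631
Maximum is CAD→INR→SEK→CAD at 0.9417; no arbitrage — every cycle loses value.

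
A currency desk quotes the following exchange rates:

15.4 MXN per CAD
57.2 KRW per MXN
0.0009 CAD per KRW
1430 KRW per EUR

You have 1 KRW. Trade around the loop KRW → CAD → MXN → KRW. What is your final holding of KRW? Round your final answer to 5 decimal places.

1 KRW × 0.0009 = 0.0009 CAD
0.0009 CAD × 15.4 = 0.01386 MXN
0.01386 MXN × 57.2 = 0.792792 KRW

0.79279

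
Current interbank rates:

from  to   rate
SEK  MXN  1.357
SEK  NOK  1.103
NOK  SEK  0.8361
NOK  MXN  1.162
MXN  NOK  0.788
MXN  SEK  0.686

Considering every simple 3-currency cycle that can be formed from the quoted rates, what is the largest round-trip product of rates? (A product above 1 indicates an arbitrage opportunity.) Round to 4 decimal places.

0.8941

SEK→MXN→NOK→SEK: 1.357 × 0.788 × 0.8361 = 0.89406
SEK→NOK→MXN→SEK: 1.103 × 1.162 × 0.686 = 0.87924
Maximum is SEK→MXN→NOK→SEK at 0.8941; no arbitrage — every cycle loses value.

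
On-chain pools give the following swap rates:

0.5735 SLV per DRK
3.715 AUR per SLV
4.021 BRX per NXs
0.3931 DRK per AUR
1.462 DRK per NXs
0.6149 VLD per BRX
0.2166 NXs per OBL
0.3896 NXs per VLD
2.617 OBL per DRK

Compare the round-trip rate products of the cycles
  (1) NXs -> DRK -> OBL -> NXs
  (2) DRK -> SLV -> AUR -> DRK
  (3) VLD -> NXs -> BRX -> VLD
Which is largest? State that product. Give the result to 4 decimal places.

(1) 1.462 × 2.617 × 0.2166 = 0.82872
(2) 0.5735 × 3.715 × 0.3931 = 0.83752
(3) 0.3896 × 4.021 × 0.6149 = 0.96329
Highest is cycle (3) at 0.9633 (≤1, no arbitrage).

0.9633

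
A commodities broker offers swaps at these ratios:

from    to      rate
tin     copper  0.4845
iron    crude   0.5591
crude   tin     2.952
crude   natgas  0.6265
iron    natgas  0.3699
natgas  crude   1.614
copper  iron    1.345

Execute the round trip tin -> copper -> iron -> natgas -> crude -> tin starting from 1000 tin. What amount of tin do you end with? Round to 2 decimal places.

1000 tin × 0.4845 = 484.5 copper
484.5 copper × 1.345 = 651.6525 iron
651.6525 iron × 0.3699 = 241.04625975 natgas
241.04625975 natgas × 1.614 = 389.0486632365 crude
389.0486632365 crude × 2.952 = 1148.471653874148 tin

1148.47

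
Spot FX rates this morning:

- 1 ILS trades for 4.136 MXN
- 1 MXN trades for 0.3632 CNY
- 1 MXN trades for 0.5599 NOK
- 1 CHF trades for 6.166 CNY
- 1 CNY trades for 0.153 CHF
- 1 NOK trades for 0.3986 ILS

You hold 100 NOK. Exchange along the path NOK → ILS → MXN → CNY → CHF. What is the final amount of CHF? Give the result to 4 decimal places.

9.1613

100 NOK × 0.3986 = 39.86 ILS
39.86 ILS × 4.136 = 164.86096 MXN
164.86096 MXN × 0.3632 = 59.877500672 CNY
59.877500672 CNY × 0.153 = 9.161257602816 CHF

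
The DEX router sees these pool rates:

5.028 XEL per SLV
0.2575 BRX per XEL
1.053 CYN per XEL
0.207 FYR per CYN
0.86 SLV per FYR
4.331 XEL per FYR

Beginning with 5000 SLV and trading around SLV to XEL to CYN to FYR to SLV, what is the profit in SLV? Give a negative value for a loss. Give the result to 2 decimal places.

5000 SLV × 5.028 = 25140 XEL
25140 XEL × 1.053 = 26472.42 CYN
26472.42 CYN × 0.207 = 5479.79094 FYR
5479.79094 FYR × 0.86 = 4712.6202084 SLV
Net change: 4712.6202084 − 5000 = -287.3797916 SLV

-287.38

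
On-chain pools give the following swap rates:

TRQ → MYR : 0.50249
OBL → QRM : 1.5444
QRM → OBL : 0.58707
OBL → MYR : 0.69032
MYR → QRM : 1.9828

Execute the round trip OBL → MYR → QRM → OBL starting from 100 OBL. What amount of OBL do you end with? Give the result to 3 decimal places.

80.356

100 OBL × 0.69032 = 69.032 MYR
69.032 MYR × 1.9828 = 136.8766496 QRM
136.8766496 QRM × 0.58707 = 80.356174680672 OBL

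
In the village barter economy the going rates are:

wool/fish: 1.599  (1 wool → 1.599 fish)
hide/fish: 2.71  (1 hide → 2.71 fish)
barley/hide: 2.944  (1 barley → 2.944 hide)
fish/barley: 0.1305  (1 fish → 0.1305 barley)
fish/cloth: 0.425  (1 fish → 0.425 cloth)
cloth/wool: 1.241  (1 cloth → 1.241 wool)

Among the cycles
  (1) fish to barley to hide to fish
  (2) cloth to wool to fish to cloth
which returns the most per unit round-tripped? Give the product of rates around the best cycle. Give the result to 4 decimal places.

(1) 0.1305 × 2.944 × 2.71 = 1.04116
(2) 1.241 × 1.599 × 0.425 = 0.84335
Highest is cycle (1) at 1.0412 (>1, arbitrage).

1.0412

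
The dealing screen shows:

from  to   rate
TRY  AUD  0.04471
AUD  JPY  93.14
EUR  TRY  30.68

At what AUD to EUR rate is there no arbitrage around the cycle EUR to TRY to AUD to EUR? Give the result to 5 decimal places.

Known legs of the cycle: 30.68 × 0.04471 = 1.3717028
For no arbitrage the full-cycle product must be 1, so the missing rate is 1 / 1.3717028 ≈ 0.7290209.

0.72902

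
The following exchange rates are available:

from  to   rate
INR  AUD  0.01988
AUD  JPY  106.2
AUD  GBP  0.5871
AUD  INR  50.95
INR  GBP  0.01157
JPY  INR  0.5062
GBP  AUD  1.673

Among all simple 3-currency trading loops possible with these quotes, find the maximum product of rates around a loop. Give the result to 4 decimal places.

1.0687

INR→AUD→JPY→INR: 0.01988 × 106.2 × 0.5062 = 1.06872
INR→GBP→AUD→INR: 0.01157 × 1.673 × 50.95 = 0.98622
Maximum is INR→AUD→JPY→INR at 1.0687; arbitrage exists.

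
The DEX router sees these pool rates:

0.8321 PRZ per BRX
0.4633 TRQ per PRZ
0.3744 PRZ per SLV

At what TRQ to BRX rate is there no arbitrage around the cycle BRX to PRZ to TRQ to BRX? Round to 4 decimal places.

2.5940

Known legs of the cycle: 0.8321 × 0.4633 = 0.38551193
For no arbitrage the full-cycle product must be 1, so the missing rate is 1 / 0.38551193 ≈ 2.593953.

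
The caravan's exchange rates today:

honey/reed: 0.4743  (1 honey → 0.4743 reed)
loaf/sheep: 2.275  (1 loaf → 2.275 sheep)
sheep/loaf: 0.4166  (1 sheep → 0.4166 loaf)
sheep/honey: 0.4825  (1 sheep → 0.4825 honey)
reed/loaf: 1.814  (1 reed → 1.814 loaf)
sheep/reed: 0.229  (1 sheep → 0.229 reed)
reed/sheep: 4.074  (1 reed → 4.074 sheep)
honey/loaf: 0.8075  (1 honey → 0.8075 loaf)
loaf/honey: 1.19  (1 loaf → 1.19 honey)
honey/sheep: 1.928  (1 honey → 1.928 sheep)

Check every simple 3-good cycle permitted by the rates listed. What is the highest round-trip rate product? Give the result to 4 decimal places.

honey→reed→loaf→honey: 0.4743 × 1.814 × 1.19 = 1.02385
honey→sheep→loaf→honey: 1.928 × 0.4166 × 1.19 = 0.95581
loaf→sheep→reed→loaf: 2.275 × 0.229 × 1.814 = 0.94505
honey→reed→sheep→honey: 0.4743 × 4.074 × 0.4825 = 0.93233
honey→loaf→sheep→honey: 0.8075 × 2.275 × 0.4825 = 0.88638
Maximum is honey→reed→loaf→honey at 1.0239; arbitrage exists.

1.0239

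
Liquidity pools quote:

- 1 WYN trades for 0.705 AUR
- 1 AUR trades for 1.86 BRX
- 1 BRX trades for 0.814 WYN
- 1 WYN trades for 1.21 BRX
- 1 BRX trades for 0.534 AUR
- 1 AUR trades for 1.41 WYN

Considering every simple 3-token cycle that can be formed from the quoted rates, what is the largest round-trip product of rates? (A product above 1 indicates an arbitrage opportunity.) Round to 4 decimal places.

1.0674

BRX→WYN→AUR→BRX: 0.814 × 0.705 × 1.86 = 1.06740
BRX→AUR→WYN→BRX: 0.534 × 1.41 × 1.21 = 0.91106
Maximum is BRX→WYN→AUR→BRX at 1.0674; arbitrage exists.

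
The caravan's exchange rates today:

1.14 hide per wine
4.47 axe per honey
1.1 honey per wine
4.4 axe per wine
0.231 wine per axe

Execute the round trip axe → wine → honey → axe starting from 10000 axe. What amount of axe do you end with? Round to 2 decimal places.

10000 axe × 0.231 = 2310 wine
2310 wine × 1.1 = 2541 honey
2541 honey × 4.47 = 11358.27 axe

11358.27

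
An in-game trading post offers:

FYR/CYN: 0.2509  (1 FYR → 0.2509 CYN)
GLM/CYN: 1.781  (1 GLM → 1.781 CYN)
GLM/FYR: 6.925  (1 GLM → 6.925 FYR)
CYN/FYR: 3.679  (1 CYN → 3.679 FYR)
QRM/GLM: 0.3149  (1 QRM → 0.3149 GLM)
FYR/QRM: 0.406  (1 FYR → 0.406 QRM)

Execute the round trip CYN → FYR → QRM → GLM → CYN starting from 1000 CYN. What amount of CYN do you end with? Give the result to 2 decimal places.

1000 CYN × 3.679 = 3679 FYR
3679 FYR × 0.406 = 1493.674 QRM
1493.674 QRM × 0.3149 = 470.3579426 GLM
470.3579426 GLM × 1.781 = 837.7074957706 CYN

837.71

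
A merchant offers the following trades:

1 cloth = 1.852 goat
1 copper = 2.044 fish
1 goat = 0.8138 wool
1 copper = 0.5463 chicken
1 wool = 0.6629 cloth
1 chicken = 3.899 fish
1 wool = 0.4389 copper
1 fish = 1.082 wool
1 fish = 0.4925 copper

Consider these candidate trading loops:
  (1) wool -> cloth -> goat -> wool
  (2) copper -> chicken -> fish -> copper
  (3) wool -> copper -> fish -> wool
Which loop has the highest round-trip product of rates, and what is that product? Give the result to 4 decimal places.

1.0490

(1) 0.6629 × 1.852 × 0.8138 = 0.99909
(2) 0.5463 × 3.899 × 0.4925 = 1.04904
(3) 0.4389 × 2.044 × 1.082 = 0.97067
Highest is cycle (2) at 1.0490 (>1, arbitrage).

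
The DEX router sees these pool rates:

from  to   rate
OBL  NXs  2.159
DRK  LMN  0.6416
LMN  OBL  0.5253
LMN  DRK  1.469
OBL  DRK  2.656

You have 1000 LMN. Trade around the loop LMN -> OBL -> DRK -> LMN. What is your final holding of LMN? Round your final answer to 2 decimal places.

895.16

1000 LMN × 0.5253 = 525.3 OBL
525.3 OBL × 2.656 = 1395.1968 DRK
1395.1968 DRK × 0.6416 = 895.15826688 LMN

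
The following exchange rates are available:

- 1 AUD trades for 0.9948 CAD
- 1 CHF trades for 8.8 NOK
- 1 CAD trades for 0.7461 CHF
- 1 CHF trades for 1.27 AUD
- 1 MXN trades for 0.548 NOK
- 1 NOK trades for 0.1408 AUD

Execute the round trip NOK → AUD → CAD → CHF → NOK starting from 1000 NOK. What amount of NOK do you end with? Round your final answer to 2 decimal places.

1000 NOK × 0.1408 = 140.8 AUD
140.8 AUD × 0.9948 = 140.06784 CAD
140.06784 CAD × 0.7461 = 104.504615424 CHF
104.504615424 CHF × 8.8 = 919.6406157312 NOK

919.64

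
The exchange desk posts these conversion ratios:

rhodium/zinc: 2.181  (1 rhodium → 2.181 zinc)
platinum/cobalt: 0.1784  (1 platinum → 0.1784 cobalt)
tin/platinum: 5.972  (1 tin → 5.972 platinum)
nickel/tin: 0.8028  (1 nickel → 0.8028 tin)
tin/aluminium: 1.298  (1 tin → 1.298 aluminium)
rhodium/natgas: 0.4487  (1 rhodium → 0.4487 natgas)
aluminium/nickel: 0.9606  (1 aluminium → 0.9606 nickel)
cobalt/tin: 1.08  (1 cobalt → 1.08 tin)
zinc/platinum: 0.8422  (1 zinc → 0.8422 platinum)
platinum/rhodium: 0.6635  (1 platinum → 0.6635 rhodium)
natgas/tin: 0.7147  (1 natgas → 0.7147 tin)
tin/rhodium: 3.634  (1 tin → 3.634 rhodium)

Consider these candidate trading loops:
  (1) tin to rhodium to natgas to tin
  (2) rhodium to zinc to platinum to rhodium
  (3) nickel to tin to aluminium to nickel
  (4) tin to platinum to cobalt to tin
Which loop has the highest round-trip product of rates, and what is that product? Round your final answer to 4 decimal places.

(1) 3.634 × 0.4487 × 0.7147 = 1.16537
(2) 2.181 × 0.8422 × 0.6635 = 1.21874
(3) 0.8028 × 1.298 × 0.9606 = 1.00098
(4) 5.972 × 0.1784 × 1.08 = 1.15064
Highest is cycle (2) at 1.2187 (>1, arbitrage).

1.2187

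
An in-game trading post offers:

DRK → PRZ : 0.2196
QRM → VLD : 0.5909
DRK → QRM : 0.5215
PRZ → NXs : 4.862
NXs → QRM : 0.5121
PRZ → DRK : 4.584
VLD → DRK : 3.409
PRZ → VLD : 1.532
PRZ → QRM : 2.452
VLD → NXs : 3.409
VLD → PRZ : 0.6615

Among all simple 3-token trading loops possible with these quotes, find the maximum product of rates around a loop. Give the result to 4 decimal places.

VLD→DRK→PRZ→VLD: 3.409 × 0.2196 × 1.532 = 1.14688
VLD→DRK→QRM→VLD: 3.409 × 0.5215 × 0.5909 = 1.05050
VLD→NXs→QRM→VLD: 3.409 × 0.5121 × 0.5909 = 1.03156
VLD→PRZ→QRM→VLD: 0.6615 × 2.452 × 0.5909 = 0.95844
Maximum is VLD→DRK→PRZ→VLD at 1.1469; arbitrage exists.

1.1469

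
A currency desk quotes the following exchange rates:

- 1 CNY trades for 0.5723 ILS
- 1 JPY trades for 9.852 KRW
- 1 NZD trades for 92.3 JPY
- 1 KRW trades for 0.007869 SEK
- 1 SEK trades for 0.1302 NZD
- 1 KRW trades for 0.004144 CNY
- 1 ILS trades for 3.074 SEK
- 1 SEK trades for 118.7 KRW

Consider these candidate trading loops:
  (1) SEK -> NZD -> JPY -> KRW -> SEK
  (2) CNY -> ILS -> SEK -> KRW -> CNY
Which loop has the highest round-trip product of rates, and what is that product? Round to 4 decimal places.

(1) 0.1302 × 92.3 × 9.852 × 0.007869 = 0.93166
(2) 0.5723 × 3.074 × 118.7 × 0.004144 = 0.86536
Highest is cycle (1) at 0.9317 (≤1, no arbitrage).

0.9317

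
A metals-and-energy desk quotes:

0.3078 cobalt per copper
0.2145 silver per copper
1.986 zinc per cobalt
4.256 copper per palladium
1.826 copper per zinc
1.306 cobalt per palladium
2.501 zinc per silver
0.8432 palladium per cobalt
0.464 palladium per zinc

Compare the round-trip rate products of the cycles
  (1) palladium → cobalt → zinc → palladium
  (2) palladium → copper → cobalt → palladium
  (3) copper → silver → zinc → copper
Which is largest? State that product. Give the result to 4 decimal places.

(1) 1.306 × 1.986 × 0.464 = 1.20348
(2) 4.256 × 0.3078 × 0.8432 = 1.10459
(3) 0.2145 × 2.501 × 1.826 = 0.97958
Highest is cycle (1) at 1.2035 (>1, arbitrage).

1.2035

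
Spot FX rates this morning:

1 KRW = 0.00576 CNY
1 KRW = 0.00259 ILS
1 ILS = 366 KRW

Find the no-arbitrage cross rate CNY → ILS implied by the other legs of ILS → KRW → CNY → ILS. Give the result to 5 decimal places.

0.47435

Known legs of the cycle: 366 × 0.00576 = 2.10816
For no arbitrage the full-cycle product must be 1, so the missing rate is 1 / 2.10816 ≈ 0.4743473.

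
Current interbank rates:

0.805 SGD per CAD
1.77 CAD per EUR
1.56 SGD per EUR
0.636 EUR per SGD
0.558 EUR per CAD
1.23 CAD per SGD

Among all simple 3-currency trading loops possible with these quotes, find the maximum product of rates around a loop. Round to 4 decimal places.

SGD→CAD→EUR→SGD: 1.23 × 0.558 × 1.56 = 1.07069
SGD→EUR→CAD→SGD: 0.636 × 1.77 × 0.805 = 0.90620
Maximum is SGD→CAD→EUR→SGD at 1.0707; arbitrage exists.

1.0707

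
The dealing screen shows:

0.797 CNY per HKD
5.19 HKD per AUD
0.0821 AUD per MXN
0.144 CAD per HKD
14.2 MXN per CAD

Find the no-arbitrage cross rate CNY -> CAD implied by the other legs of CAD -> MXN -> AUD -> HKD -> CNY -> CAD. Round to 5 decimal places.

0.20737

Known legs of the cycle: 14.2 × 0.0821 × 5.19 × 0.797 = 4.8223328226
For no arbitrage the full-cycle product must be 1, so the missing rate is 1 / 4.8223328226 ≈ 0.2073685.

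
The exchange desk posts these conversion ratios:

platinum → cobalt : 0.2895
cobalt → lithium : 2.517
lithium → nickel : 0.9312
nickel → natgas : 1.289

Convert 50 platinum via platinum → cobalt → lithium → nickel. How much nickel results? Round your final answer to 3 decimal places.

33.927

50 platinum × 0.2895 = 14.475 cobalt
14.475 cobalt × 2.517 = 36.433575 lithium
36.433575 lithium × 0.9312 = 33.92694504 nickel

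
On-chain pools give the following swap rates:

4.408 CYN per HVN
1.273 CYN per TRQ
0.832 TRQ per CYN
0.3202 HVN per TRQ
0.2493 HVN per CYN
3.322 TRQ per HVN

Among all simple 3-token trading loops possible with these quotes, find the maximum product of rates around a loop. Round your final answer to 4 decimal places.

1.1743

HVN→CYN→TRQ→HVN: 4.408 × 0.832 × 0.3202 = 1.17432
HVN→TRQ→CYN→HVN: 3.322 × 1.273 × 0.2493 = 1.05427
Maximum is HVN→CYN→TRQ→HVN at 1.1743; arbitrage exists.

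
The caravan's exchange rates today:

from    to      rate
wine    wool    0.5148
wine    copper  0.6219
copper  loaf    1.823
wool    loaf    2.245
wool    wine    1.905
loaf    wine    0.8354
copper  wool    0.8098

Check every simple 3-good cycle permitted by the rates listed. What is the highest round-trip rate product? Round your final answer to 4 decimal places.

0.9655

wine→wool→loaf→wine: 0.5148 × 2.245 × 0.8354 = 0.96549
copper→wool→wine→copper: 0.8098 × 1.905 × 0.6219 = 0.95939
copper→loaf→wine→copper: 1.823 × 0.8354 × 0.6219 = 0.94711
Maximum is wine→wool→loaf→wine at 0.9655; no arbitrage — every cycle loses value.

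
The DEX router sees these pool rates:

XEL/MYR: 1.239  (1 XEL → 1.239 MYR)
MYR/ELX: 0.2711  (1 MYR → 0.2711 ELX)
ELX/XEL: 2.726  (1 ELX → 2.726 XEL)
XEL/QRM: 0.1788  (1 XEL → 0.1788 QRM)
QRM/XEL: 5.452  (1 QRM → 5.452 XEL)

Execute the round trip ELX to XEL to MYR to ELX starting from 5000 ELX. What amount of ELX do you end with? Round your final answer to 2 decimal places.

4578.22

5000 ELX × 2.726 = 13630 XEL
13630 XEL × 1.239 = 16887.57 MYR
16887.57 MYR × 0.2711 = 4578.220227 ELX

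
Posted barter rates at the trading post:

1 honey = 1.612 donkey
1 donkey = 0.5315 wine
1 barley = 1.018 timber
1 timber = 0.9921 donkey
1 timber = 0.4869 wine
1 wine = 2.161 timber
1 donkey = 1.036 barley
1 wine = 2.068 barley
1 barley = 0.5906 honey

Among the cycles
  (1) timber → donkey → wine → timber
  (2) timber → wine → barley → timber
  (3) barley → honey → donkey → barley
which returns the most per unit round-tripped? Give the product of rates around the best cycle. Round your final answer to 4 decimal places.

(1) 0.9921 × 0.5315 × 2.161 = 1.13950
(2) 0.4869 × 2.068 × 1.018 = 1.02503
(3) 0.5906 × 1.612 × 1.036 = 0.98632
Highest is cycle (1) at 1.1395 (>1, arbitrage).

1.1395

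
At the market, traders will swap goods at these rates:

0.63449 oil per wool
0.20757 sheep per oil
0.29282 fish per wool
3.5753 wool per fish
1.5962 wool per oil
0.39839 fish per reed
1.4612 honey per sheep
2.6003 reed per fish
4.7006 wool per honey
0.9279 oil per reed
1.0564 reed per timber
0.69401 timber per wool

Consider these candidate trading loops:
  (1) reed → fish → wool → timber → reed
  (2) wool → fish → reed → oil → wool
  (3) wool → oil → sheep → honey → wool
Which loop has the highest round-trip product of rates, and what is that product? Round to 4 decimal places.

(1) 0.39839 × 3.5753 × 0.69401 × 1.0564 = 1.04428
(2) 0.29282 × 2.6003 × 0.9279 × 1.5962 = 1.12775
(3) 0.63449 × 0.20757 × 1.4612 × 4.7006 = 0.90459
Highest is cycle (2) at 1.1277 (>1, arbitrage).

1.1277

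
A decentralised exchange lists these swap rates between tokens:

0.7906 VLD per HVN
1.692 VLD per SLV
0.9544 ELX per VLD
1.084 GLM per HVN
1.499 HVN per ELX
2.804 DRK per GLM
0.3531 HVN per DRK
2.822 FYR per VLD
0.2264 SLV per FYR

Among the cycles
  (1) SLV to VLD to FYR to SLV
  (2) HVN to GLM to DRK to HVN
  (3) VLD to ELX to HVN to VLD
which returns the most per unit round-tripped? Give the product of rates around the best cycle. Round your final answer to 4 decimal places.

1.1311

(1) 1.692 × 2.822 × 0.2264 = 1.08102
(2) 1.084 × 2.804 × 0.3531 = 1.07326
(3) 0.9544 × 1.499 × 0.7906 = 1.13107
Highest is cycle (3) at 1.1311 (>1, arbitrage).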